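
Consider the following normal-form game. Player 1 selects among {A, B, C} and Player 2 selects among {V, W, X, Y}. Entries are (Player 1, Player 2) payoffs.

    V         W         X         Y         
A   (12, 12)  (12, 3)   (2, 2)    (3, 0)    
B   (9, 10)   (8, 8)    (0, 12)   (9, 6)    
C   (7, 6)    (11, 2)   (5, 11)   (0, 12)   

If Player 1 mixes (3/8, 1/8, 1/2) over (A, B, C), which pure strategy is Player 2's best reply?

V

Compute Player 2's expected payoff from each pure strategy against the given mix.
V: (3/8)·12 + (1/8)·10 + (1/2)·6 = 35/4
W: (3/8)·3 + (1/8)·8 + (1/2)·2 = 25/8
X: (3/8)·2 + (1/8)·12 + (1/2)·11 = 31/4
Y: (3/8)·0 + (1/8)·6 + (1/2)·12 = 27/4
Highest expected payoff is 35/4, from V.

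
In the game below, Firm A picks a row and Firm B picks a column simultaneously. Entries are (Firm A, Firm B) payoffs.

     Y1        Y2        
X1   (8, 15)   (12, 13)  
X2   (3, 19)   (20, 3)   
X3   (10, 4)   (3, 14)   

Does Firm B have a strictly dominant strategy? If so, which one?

No strictly dominant strategy

Check whether one of Firm B's strategies beats all alternatives regardless of what the opponent does.
Y1 is not dominant: against X3, Y2 gives 14 > 4.
Y2 is not dominant: against X1, Y1 gives 15 > 13.
No single strategy is best against every opponent action.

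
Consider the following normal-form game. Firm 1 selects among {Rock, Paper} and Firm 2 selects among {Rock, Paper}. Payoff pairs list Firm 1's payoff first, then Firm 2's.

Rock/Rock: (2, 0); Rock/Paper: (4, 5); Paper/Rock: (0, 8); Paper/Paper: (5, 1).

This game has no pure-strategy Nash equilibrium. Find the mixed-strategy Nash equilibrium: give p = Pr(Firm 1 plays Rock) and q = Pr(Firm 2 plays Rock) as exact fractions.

In a mixed NE each player is indifferent between their pure strategies, so the opponent's mix sets the indifference.
Firm 2 indifferent between Rock and Paper: p·0 + (1−p)·8 = p·5 + (1−p)·1 ⟹ 8 + (-8)p = 1 + 4p ⟹ p = 7/12.
Firm 1 indifferent between Rock and Paper: q·2 + (1−q)·4 = q·0 + (1−q)·5 ⟹ 4 + (-2)q = 5 + (-5)q ⟹ q = 1/3.

p = 7/12, q = 1/3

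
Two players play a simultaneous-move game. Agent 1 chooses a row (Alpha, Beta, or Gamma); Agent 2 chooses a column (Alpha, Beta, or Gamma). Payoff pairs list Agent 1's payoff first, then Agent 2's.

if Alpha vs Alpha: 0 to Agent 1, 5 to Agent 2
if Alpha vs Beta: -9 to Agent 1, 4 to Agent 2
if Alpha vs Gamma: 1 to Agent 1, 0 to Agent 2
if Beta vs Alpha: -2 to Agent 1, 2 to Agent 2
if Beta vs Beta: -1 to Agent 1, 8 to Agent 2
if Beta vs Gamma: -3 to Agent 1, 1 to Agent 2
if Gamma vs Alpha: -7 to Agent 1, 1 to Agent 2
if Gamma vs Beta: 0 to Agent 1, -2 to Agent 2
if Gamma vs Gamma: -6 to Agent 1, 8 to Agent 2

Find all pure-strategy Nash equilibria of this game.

(Alpha, Alpha)

Check mutual best responses: a cell is a NE iff neither player can gain by unilaterally deviating.
Agent 1's best responses — vs Alpha: Alpha (payoff 0); vs Beta: Gamma (payoff 0); vs Gamma: Alpha (payoff 1).
Agent 2's best responses — vs Alpha: Alpha (payoff 5); vs Beta: Beta (payoff 8); vs Gamma: Gamma (payoff 8).
The only mutual best response is (Alpha, Alpha); neither player gains by switching there.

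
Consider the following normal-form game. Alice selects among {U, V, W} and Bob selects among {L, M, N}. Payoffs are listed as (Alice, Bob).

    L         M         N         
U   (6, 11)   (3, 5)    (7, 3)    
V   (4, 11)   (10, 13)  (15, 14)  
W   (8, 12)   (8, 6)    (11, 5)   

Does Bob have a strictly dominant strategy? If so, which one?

Check whether one of Bob's strategies beats all alternatives regardless of what the opponent does.
L is not dominant: against V, M gives 13 > 11.
M is not dominant: against U, L gives 11 > 5.
N is not dominant: against U, L gives 11 > 3.
No single strategy is best against every opponent action.

None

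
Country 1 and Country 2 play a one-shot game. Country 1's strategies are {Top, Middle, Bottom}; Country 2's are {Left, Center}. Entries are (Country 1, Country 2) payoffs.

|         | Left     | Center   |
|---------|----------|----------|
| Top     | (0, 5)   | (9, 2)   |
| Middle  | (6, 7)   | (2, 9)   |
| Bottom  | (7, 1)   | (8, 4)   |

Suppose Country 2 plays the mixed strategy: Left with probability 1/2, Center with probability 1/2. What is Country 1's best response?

Bottom

Compute Country 1's expected payoff from each pure strategy against the given mix.
Top: (1/2)·0 + (1/2)·9 = 9/2
Middle: (1/2)·6 + (1/2)·2 = 4
Bottom: (1/2)·7 + (1/2)·8 = 15/2
Highest expected payoff is 15/2, from Bottom.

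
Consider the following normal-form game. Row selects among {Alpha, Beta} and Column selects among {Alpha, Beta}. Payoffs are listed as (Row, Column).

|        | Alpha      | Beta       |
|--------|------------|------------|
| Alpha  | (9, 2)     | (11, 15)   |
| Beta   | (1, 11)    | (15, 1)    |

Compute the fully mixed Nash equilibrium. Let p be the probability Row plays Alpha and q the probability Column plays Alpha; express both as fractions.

Each player's mixing probability is pinned down by making the *other* player indifferent.
Column indifferent between Alpha and Beta: p·2 + (1−p)·11 = p·15 + (1−p)·1 ⟹ 11 + (-9)p = 1 + 14p ⟹ p = 10/23.
Row indifferent between Alpha and Beta: q·9 + (1−q)·11 = q·1 + (1−q)·15 ⟹ 11 + (-2)q = 15 + (-14)q ⟹ q = 1/3.

p = 10/23, q = 1/3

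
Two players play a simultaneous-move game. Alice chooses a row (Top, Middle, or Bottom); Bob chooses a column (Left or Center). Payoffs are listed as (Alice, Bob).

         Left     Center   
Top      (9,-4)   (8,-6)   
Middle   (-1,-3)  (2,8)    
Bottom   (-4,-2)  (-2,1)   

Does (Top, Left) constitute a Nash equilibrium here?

Holding Bob at Left: Alice gets 9 from Top, versus -1 from Middle, -4 from Bottom. No profitable deviation for Alice.
Holding Alice at Top: Bob gets -4 from Left, versus -6 from Center. No profitable deviation for Bob either.

Yes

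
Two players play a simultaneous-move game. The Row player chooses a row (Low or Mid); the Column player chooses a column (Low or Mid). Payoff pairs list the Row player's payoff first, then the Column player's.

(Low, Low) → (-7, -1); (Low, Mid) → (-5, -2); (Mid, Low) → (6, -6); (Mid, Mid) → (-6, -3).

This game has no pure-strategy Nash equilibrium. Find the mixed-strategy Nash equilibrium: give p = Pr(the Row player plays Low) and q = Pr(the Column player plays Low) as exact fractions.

p = 3/4, q = 1/14

In a mixed NE each player is indifferent between their pure strategies, so the opponent's mix sets the indifference.
The Column player indifferent between Low and Mid: p·(-1) + (1−p)·(-6) = p·(-2) + (1−p)·(-3) ⟹ (-6) + 5p = (-3) + 1p ⟹ p = 3/4.
The Row player indifferent between Low and Mid: q·(-7) + (1−q)·(-5) = q·6 + (1−q)·(-6) ⟹ (-5) + (-2)q = (-6) + 12q ⟹ q = 1/14.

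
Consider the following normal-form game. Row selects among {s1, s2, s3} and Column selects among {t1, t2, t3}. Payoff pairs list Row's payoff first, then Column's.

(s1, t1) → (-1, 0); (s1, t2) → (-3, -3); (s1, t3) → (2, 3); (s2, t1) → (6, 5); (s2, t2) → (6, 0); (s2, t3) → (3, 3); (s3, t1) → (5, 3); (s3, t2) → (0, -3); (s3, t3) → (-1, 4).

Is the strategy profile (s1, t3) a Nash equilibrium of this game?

Holding Column at t3: Row gets 2 from s1 but could get 3 by switching to s2. Row has a profitable deviation.

No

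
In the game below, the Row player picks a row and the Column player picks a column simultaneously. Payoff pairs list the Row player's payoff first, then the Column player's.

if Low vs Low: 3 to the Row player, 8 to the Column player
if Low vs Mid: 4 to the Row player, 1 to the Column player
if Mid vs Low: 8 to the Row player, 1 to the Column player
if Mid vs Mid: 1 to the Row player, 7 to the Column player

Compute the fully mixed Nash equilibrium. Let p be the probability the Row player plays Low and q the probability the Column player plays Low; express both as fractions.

p = 6/13, q = 3/8

Each player's mixing probability is pinned down by making the *other* player indifferent.
The Column player indifferent between Low and Mid: p·8 + (1−p)·1 = p·1 + (1−p)·7 ⟹ 1 + 7p = 7 + (-6)p ⟹ p = 6/13.
The Row player indifferent between Low and Mid: q·3 + (1−q)·4 = q·8 + (1−q)·1 ⟹ 4 + (-1)q = 1 + 7q ⟹ q = 3/8.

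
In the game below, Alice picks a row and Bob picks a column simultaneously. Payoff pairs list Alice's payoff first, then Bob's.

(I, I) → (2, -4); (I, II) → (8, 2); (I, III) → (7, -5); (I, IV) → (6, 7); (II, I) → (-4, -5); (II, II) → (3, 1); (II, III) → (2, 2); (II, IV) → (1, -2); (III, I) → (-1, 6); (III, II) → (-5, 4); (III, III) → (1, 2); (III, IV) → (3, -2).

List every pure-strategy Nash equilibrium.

Find each player's best response to every opponent strategy; NE are the intersections.
Alice's best responses — vs I: I (payoff 2); vs II: I (payoff 8); vs III: I (payoff 7); vs IV: I (payoff 6).
Bob's best responses — vs I: IV (payoff 7); vs II: III (payoff 2); vs III: I (payoff 6).
The only mutual best response is (I, IV); neither player gains by switching there.

(I, IV)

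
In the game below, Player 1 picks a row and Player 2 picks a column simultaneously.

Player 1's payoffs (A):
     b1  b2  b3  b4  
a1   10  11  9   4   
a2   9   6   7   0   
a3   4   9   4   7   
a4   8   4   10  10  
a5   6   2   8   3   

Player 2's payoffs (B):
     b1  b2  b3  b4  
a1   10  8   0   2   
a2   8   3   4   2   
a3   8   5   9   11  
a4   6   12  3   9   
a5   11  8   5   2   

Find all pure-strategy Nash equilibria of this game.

A profile is a Nash equilibrium when each player is best-responding to the other.
Player 1's best responses — vs b1: a1 (payoff 10); vs b2: a1 (payoff 11); vs b3: a4 (payoff 10); vs b4: a4 (payoff 10).
Player 2's best responses — vs a1: b1 (payoff 10); vs a2: b1 (payoff 8); vs a3: b4 (payoff 11); vs a4: b2 (payoff 12); vs a5: b1 (payoff 11).
The only mutual best response is (a1, b1); neither player gains by switching there.

(a1, b1)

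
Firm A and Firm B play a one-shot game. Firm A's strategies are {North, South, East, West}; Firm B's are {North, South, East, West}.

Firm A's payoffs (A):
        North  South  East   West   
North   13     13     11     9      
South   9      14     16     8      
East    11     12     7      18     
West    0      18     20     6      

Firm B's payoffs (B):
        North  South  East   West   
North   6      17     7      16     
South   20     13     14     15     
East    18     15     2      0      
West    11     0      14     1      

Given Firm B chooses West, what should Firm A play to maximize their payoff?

East

With Firm B fixed at West, Firm A's payoffs are: North → 9, South → 8, East → 18, West → 6.
The maximum is 18, achieved by East.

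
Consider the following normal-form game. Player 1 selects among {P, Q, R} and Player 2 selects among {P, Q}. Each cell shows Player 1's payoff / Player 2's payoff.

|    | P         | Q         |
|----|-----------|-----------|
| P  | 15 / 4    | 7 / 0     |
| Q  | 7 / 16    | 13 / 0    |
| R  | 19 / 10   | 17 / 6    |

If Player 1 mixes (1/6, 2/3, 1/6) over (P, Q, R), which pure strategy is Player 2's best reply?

P

Compute Player 2's expected payoff from each pure strategy against the given mix.
P: (1/6)·4 + (2/3)·16 + (1/6)·10 = 13
Q: (1/6)·0 + (2/3)·0 + (1/6)·6 = 1
Highest expected payoff is 13, from P.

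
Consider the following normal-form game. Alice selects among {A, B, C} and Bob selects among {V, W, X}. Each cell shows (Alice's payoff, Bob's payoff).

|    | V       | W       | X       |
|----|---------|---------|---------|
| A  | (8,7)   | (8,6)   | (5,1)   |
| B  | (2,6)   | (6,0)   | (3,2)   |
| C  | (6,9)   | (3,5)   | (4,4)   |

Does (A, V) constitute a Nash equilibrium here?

Holding Bob at V: Alice gets 8 from A, versus 2 from B, 6 from C. No profitable deviation for Alice.
Holding Alice at A: Bob gets 7 from V, versus 6 from W, 1 from X. No profitable deviation for Bob either.

Yes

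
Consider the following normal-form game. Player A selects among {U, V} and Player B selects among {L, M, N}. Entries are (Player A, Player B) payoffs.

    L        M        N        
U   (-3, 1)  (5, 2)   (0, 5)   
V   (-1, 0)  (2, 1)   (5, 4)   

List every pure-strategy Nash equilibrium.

Check mutual best responses: a cell is a NE iff neither player can gain by unilaterally deviating.
Player A's best responses — vs L: V (payoff -1); vs M: U (payoff 5); vs N: V (payoff 5).
Player B's best responses — vs U: N (payoff 5); vs V: N (payoff 4).
The only mutual best response is (V, N); neither player gains by switching there.

(V, N)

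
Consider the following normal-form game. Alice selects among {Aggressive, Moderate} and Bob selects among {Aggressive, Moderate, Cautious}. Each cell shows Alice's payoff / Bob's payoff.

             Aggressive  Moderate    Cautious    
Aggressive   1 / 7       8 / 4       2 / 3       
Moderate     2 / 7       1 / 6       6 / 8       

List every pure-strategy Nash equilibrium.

Find each player's best response to every opponent strategy; NE are the intersections.
Alice's best responses — vs Aggressive: Moderate (payoff 2); vs Moderate: Aggressive (payoff 8); vs Cautious: Moderate (payoff 6).
Bob's best responses — vs Aggressive: Aggressive (payoff 7); vs Moderate: Cautious (payoff 8).
The only mutual best response is (Moderate, Cautious); neither player gains by switching there.

(Moderate, Cautious)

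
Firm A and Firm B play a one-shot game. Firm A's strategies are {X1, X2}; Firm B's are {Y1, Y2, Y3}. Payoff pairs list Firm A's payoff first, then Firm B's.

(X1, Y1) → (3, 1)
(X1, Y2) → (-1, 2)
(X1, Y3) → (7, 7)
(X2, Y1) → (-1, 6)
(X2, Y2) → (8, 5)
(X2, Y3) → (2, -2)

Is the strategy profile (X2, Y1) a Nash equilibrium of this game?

No

Holding Firm B at Y1: Firm A gets -1 from X2 but could get 3 by switching to X1. Firm A has a profitable deviation.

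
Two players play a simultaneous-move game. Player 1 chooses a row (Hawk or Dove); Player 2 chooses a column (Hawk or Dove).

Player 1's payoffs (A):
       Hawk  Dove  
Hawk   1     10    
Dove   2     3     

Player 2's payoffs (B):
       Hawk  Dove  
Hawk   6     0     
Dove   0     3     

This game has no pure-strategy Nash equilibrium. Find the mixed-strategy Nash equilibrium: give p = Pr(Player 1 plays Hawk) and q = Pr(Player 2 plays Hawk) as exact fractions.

Each player's mixing probability is pinned down by making the *other* player indifferent.
Player 2 indifferent between Hawk and Dove: p·6 + (1−p)·0 = p·0 + (1−p)·3 ⟹ 0 + 6p = 3 + (-3)p ⟹ p = 1/3.
Player 1 indifferent between Hawk and Dove: q·1 + (1−q)·10 = q·2 + (1−q)·3 ⟹ 10 + (-9)q = 3 + (-1)q ⟹ q = 7/8.

p = 1/3, q = 7/8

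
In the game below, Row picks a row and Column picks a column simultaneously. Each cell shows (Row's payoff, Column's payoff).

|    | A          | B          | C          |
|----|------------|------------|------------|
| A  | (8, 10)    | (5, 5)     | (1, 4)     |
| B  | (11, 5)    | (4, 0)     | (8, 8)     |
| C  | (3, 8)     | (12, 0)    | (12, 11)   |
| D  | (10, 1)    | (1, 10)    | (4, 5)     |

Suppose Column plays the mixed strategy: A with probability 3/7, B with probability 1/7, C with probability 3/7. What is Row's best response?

B

Compute Row's expected payoff from each pure strategy against the given mix.
A: (3/7)·8 + (1/7)·5 + (3/7)·1 = 32/7
B: (3/7)·11 + (1/7)·4 + (3/7)·8 = 61/7
C: (3/7)·3 + (1/7)·12 + (3/7)·12 = 57/7
D: (3/7)·10 + (1/7)·1 + (3/7)·4 = 43/7
Highest expected payoff is 61/7, from B.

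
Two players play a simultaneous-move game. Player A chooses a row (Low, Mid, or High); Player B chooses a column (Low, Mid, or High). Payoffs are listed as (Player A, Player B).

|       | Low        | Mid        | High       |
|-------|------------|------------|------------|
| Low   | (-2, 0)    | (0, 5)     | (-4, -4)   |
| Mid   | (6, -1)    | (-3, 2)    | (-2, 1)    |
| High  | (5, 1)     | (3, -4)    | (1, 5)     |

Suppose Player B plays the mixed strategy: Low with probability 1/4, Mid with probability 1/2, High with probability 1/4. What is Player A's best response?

Compute Player A's expected payoff from each pure strategy against the given mix.
Low: (1/4)·(-2) + (1/2)·0 + (1/4)·(-4) = -3/2
Mid: (1/4)·6 + (1/2)·(-3) + (1/4)·(-2) = -1/2
High: (1/4)·5 + (1/2)·3 + (1/4)·1 = 3
Highest expected payoff is 3, from High.

High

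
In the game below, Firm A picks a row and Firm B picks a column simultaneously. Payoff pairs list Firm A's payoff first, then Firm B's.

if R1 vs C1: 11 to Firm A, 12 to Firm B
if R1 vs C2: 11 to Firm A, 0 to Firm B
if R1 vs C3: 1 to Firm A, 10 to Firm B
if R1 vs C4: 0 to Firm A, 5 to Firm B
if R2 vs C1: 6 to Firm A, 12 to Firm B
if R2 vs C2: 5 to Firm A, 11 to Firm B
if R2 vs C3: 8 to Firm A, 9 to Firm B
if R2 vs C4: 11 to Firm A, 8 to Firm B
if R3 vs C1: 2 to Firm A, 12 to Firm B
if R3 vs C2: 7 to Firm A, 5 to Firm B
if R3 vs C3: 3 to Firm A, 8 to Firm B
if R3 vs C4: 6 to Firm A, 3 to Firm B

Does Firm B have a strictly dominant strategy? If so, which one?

C1

Check whether one of Firm B's strategies beats all alternatives regardless of what the opponent does.
C1 strictly dominates: vs R1: 12 > each of {0, 10, 5}; vs R2: 12 > each of {11, 9, 8}; vs R3: 12 > each of {5, 8, 3}.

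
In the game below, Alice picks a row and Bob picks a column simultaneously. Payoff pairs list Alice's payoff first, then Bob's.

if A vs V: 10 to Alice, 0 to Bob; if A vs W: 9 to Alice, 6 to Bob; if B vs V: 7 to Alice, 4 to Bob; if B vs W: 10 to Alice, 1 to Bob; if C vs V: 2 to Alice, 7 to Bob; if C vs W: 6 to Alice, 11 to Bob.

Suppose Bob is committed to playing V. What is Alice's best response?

With Bob fixed at V, Alice's payoffs are: A → 10, B → 7, C → 2.
The maximum is 10, achieved by A.

A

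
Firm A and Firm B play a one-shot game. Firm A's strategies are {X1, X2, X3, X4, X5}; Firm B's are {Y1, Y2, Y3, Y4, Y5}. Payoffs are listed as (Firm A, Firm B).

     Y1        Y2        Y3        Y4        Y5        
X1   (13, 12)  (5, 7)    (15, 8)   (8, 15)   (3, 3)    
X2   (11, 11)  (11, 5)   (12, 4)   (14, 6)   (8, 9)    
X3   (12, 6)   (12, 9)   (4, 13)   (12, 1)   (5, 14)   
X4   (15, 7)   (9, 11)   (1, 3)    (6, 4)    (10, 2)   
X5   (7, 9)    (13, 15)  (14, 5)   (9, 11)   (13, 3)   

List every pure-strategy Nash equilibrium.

A profile is a Nash equilibrium when each player is best-responding to the other.
Firm A's best responses — vs Y1: X4 (payoff 15); vs Y2: X5 (payoff 13); vs Y3: X1 (payoff 15); vs Y4: X2 (payoff 14); vs Y5: X5 (payoff 13).
Firm B's best responses — vs X1: Y4 (payoff 15); vs X2: Y1 (payoff 11); vs X3: Y5 (payoff 14); vs X4: Y2 (payoff 11); vs X5: Y2 (payoff 15).
The only mutual best response is (X5, Y2); neither player gains by switching there.

(X5, Y2)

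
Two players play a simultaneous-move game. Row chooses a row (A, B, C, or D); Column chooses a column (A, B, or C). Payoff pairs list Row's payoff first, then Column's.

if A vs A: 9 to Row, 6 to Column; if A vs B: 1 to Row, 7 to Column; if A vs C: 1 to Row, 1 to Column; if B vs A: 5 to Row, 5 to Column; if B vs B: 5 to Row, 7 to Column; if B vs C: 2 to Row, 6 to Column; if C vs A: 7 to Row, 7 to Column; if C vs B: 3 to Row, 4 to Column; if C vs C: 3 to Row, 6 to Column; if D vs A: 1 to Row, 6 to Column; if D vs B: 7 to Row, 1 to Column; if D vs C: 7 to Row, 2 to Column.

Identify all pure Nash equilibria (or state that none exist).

Find each player's best response to every opponent strategy; NE are the intersections.
Row's best responses — vs A: A (payoff 9); vs B: D (payoff 7); vs C: D (payoff 7).
Column's best responses — vs A: B (payoff 7); vs B: B (payoff 7); vs C: A (payoff 7); vs D: A (payoff 6).
No cell has both players best-responding. For instance, Row's best reply to A is A, but against A Column prefers B over A.

None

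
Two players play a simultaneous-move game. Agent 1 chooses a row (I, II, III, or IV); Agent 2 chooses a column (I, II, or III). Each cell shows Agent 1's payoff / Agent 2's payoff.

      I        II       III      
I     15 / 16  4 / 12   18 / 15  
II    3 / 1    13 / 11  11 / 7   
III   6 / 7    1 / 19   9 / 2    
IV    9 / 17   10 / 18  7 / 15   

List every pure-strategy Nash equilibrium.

A profile is a Nash equilibrium when each player is best-responding to the other.
Agent 1's best responses — vs I: I (payoff 15); vs II: II (payoff 13); vs III: I (payoff 18).
Agent 2's best responses — vs I: I (payoff 16); vs II: II (payoff 11); vs III: II (payoff 19); vs IV: II (payoff 18).
Mutual best responses occur at (I, I) and (II, II); at each, neither player gains by switching.

(I, I) and (II, II)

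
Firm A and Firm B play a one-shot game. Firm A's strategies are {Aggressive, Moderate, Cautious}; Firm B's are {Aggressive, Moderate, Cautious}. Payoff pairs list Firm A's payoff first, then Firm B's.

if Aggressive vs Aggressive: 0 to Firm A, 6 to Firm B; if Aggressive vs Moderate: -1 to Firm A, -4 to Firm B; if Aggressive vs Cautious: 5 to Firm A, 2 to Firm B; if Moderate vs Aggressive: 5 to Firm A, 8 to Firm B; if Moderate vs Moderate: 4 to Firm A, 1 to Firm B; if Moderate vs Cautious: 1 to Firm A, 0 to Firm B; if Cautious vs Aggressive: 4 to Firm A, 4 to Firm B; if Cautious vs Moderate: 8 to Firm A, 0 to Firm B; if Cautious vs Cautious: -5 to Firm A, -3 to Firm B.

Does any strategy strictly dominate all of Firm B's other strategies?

Aggressive

A strategy is strictly dominant if it gives Firm B a strictly higher payoff than every other strategy, against every choice by the opponent.
Aggressive strictly dominates: vs Aggressive: 6 > each of {-4, 2}; vs Moderate: 8 > each of {1, 0}; vs Cautious: 4 > each of {0, -3}.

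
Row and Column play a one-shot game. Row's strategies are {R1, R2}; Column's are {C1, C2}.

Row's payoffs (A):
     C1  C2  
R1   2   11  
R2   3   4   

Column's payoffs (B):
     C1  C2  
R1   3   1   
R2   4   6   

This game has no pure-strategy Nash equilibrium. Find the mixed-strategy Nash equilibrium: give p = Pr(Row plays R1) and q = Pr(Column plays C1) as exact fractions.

p = 1/2, q = 7/8

In a mixed NE each player is indifferent between their pure strategies, so the opponent's mix sets the indifference.
Column indifferent between C1 and C2: p·3 + (1−p)·4 = p·1 + (1−p)·6 ⟹ 4 + (-1)p = 6 + (-5)p ⟹ p = 1/2.
Row indifferent between R1 and R2: q·2 + (1−q)·11 = q·3 + (1−q)·4 ⟹ 11 + (-9)q = 4 + (-1)q ⟹ q = 7/8.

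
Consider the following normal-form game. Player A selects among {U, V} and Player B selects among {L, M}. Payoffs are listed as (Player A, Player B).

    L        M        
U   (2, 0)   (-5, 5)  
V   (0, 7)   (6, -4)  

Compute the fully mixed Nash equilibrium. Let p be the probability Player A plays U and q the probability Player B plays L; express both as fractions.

p = 11/16, q = 11/13

In a mixed NE each player is indifferent between their pure strategies, so the opponent's mix sets the indifference.
Player B indifferent between L and M: p·0 + (1−p)·7 = p·5 + (1−p)·(-4) ⟹ 7 + (-7)p = (-4) + 9p ⟹ p = 11/16.
Player A indifferent between U and V: q·2 + (1−q)·(-5) = q·0 + (1−q)·6 ⟹ (-5) + 7q = 6 + (-6)q ⟹ q = 11/13.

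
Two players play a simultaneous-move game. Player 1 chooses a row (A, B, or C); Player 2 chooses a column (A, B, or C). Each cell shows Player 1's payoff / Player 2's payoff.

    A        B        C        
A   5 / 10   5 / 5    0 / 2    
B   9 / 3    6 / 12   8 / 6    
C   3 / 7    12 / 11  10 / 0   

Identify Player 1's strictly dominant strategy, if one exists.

Check whether one of Player 1's strategies beats all alternatives regardless of what the opponent does.
A is not dominant: against A, B gives 9 > 5.
B is not dominant: against B, C gives 12 > 6.
C is not dominant: against A, A gives 5 > 3.
No single strategy is best against every opponent action.

No strictly dominant strategy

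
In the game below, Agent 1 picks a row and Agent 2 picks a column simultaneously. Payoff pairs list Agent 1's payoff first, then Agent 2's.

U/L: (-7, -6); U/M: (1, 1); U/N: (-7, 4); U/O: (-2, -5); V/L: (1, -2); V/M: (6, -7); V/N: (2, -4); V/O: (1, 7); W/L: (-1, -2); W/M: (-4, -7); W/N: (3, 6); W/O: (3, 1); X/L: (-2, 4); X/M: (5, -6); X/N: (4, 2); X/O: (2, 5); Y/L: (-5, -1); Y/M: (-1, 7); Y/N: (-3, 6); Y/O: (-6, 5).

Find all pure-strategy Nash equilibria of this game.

A profile is a Nash equilibrium when each player is best-responding to the other.
Agent 1's best responses — vs L: V (payoff 1); vs M: V (payoff 6); vs N: X (payoff 4); vs O: W (payoff 3).
Agent 2's best responses — vs U: N (payoff 4); vs V: O (payoff 7); vs W: N (payoff 6); vs X: O (payoff 5); vs Y: M (payoff 7).
No cell has both players best-responding. For instance, Agent 1's best reply to L is V, but against V Agent 2 prefers O over L.

There is no pure-strategy Nash equilibrium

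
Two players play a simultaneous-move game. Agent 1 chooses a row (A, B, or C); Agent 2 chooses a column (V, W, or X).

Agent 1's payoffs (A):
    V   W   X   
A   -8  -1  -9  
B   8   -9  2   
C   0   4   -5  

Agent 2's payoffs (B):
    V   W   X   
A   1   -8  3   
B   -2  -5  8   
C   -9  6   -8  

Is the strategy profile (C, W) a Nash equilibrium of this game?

Yes

Holding Agent 2 at W: Agent 1 gets 4 from C, versus -1 from A, -9 from B. No profitable deviation for Agent 1.
Holding Agent 1 at C: Agent 2 gets 6 from W, versus -9 from V, -8 from X. No profitable deviation for Agent 2 either.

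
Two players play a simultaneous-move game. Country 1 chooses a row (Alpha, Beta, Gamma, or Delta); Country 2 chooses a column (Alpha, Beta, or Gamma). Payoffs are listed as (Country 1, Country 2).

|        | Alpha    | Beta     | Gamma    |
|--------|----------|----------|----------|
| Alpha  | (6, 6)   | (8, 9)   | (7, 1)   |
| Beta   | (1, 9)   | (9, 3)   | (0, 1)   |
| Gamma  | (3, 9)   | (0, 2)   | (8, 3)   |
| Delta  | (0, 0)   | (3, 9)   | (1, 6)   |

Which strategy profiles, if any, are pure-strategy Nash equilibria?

None

Find each player's best response to every opponent strategy; NE are the intersections.
Country 1's best responses — vs Alpha: Alpha (payoff 6); vs Beta: Beta (payoff 9); vs Gamma: Gamma (payoff 8).
Country 2's best responses — vs Alpha: Beta (payoff 9); vs Beta: Alpha (payoff 9); vs Gamma: Alpha (payoff 9); vs Delta: Beta (payoff 9).
No cell has both players best-responding. For instance, Country 1's best reply to Gamma is Gamma, but against Gamma Country 2 prefers Alpha over Gamma.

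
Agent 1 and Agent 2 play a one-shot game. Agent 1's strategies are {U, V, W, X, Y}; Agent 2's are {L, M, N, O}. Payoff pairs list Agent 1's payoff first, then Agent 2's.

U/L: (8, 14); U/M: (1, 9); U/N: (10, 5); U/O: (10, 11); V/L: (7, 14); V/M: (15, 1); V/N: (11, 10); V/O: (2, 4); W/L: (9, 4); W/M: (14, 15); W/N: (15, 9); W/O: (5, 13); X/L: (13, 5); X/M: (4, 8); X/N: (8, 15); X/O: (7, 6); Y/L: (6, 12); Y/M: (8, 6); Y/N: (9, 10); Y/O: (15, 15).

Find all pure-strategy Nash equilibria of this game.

Find each player's best response to every opponent strategy; NE are the intersections.
Agent 1's best responses — vs L: X (payoff 13); vs M: V (payoff 15); vs N: W (payoff 15); vs O: Y (payoff 15).
Agent 2's best responses — vs U: L (payoff 14); vs V: L (payoff 14); vs W: M (payoff 15); vs X: N (payoff 15); vs Y: O (payoff 15).
The only mutual best response is (Y, O); neither player gains by switching there.

(Y, O)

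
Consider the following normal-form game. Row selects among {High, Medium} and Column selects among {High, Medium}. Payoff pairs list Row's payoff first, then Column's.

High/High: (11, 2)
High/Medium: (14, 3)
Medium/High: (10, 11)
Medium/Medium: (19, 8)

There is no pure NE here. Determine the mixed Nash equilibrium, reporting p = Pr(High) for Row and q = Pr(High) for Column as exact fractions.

Each player's mixing probability is pinned down by making the *other* player indifferent.
Column indifferent between High and Medium: p·2 + (1−p)·11 = p·3 + (1−p)·8 ⟹ 11 + (-9)p = 8 + (-5)p ⟹ p = 3/4.
Row indifferent between High and Medium: q·11 + (1−q)·14 = q·10 + (1−q)·19 ⟹ 14 + (-3)q = 19 + (-9)q ⟹ q = 5/6.

p = 3/4, q = 5/6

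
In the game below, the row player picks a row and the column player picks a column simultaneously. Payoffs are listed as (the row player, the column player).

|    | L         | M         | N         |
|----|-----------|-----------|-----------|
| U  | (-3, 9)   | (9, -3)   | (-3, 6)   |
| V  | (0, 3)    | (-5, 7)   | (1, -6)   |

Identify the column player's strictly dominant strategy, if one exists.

No strictly dominant strategy

A strategy is strictly dominant if it gives the column player a strictly higher payoff than every other strategy, against every choice by the opponent.
L is not dominant: against V, M gives 7 > 3.
M is not dominant: against U, L gives 9 > -3.
N is not dominant: against U, L gives 9 > 6.
No single strategy is best against every opponent action.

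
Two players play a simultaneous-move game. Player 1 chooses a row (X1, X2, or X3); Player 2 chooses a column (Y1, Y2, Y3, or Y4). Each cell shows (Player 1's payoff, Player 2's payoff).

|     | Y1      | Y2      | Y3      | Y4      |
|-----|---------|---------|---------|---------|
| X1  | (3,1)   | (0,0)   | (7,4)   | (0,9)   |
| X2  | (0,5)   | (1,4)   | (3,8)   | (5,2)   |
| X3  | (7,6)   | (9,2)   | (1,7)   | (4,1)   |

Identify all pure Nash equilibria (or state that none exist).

A profile is a Nash equilibrium when each player is best-responding to the other.
Player 1's best responses — vs Y1: X3 (payoff 7); vs Y2: X3 (payoff 9); vs Y3: X1 (payoff 7); vs Y4: X2 (payoff 5).
Player 2's best responses — vs X1: Y4 (payoff 9); vs X2: Y3 (payoff 8); vs X3: Y3 (payoff 7).
No cell has both players best-responding. For instance, Player 1's best reply to Y2 is X3, but against X3 Player 2 prefers Y3 over Y2.

There is no pure-strategy Nash equilibrium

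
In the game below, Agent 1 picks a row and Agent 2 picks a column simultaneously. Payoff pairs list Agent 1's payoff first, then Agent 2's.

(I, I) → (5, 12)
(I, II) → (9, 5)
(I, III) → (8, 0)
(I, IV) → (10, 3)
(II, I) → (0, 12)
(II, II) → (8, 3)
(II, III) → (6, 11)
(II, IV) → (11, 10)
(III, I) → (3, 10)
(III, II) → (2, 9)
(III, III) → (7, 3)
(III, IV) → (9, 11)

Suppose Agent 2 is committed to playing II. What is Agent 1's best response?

I

With Agent 2 fixed at II, Agent 1's payoffs are: I → 9, II → 8, III → 2.
The maximum is 9, achieved by I.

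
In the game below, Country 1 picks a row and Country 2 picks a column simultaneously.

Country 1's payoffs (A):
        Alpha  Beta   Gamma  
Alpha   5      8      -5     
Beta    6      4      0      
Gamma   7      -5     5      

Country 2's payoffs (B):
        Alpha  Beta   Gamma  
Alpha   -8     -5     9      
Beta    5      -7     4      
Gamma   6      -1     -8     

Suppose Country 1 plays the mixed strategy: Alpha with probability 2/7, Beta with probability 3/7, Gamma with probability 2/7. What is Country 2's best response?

Gamma

Country 2's best reply maximizes expected payoff against the mix.
Alpha: (2/7)·(-8) + (3/7)·5 + (2/7)·6 = 11/7
Beta: (2/7)·(-5) + (3/7)·(-7) + (2/7)·(-1) = -33/7
Gamma: (2/7)·9 + (3/7)·4 + (2/7)·(-8) = 2
Highest expected payoff is 2, from Gamma.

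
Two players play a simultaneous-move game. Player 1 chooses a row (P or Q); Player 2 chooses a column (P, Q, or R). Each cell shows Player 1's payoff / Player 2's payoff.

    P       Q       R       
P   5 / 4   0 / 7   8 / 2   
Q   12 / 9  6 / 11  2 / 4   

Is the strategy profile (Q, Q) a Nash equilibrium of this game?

Yes

Holding Player 2 at Q: Player 1 gets 6 from Q, versus 0 from P. No profitable deviation for Player 1.
Holding Player 1 at Q: Player 2 gets 11 from Q, versus 9 from P, 4 from R. No profitable deviation for Player 2 either.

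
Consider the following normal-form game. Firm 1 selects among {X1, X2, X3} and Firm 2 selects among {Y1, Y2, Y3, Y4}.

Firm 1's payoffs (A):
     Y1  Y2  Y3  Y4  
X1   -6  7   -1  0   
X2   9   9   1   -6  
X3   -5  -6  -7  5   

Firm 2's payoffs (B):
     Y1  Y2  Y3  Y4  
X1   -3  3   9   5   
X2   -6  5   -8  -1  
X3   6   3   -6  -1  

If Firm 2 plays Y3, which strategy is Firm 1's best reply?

With Firm 2 fixed at Y3, Firm 1's payoffs are: X1 → -1, X2 → 1, X3 → -7.
The maximum is 1, achieved by X2.

X2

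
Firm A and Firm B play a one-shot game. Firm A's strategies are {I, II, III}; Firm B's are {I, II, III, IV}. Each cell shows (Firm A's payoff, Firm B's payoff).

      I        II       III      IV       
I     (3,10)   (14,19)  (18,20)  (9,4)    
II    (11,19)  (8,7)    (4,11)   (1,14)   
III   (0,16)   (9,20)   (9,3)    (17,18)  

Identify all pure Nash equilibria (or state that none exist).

Check mutual best responses: a cell is a NE iff neither player can gain by unilaterally deviating.
Firm A's best responses — vs I: II (payoff 11); vs II: I (payoff 14); vs III: I (payoff 18); vs IV: III (payoff 17).
Firm B's best responses — vs I: III (payoff 20); vs II: I (payoff 19); vs III: II (payoff 20).
Mutual best responses occur at (I, III) and (II, I); at each, neither player gains by switching.

(I, III) and (II, I)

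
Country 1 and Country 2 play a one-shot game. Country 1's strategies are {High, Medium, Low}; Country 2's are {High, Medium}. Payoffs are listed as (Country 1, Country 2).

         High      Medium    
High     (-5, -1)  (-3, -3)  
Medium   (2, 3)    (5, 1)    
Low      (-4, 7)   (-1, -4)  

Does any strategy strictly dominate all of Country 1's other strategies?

A strategy is strictly dominant if it gives Country 1 a strictly higher payoff than every other strategy, against every choice by the opponent.
Medium strictly dominates: vs High: 2 > each of {-5, -4}; vs Medium: 5 > each of {-3, -1}.

Medium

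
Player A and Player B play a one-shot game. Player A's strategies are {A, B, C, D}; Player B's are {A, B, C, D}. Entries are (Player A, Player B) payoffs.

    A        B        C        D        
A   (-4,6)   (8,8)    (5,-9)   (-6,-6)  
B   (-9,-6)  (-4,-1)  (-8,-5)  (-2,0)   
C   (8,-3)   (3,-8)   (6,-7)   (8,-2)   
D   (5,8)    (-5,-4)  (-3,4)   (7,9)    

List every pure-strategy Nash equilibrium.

(A, B) and (C, D)

Check mutual best responses: a cell is a NE iff neither player can gain by unilaterally deviating.
Player A's best responses — vs A: C (payoff 8); vs B: A (payoff 8); vs C: C (payoff 6); vs D: C (payoff 8).
Player B's best responses — vs A: B (payoff 8); vs B: D (payoff 0); vs C: D (payoff -2); vs D: D (payoff 9).
Mutual best responses occur at (A, B) and (C, D); at each, neither player gains by switching.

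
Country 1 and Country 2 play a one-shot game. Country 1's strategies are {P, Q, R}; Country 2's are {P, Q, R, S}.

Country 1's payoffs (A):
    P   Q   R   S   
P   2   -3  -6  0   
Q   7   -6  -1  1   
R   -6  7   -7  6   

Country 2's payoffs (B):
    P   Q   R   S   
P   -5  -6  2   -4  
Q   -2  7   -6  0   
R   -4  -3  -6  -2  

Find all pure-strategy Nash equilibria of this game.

A profile is a Nash equilibrium when each player is best-responding to the other.
Country 1's best responses — vs P: Q (payoff 7); vs Q: R (payoff 7); vs R: Q (payoff -1); vs S: R (payoff 6).
Country 2's best responses — vs P: R (payoff 2); vs Q: Q (payoff 7); vs R: S (payoff -2).
The only mutual best response is (R, S); neither player gains by switching there.

(R, S)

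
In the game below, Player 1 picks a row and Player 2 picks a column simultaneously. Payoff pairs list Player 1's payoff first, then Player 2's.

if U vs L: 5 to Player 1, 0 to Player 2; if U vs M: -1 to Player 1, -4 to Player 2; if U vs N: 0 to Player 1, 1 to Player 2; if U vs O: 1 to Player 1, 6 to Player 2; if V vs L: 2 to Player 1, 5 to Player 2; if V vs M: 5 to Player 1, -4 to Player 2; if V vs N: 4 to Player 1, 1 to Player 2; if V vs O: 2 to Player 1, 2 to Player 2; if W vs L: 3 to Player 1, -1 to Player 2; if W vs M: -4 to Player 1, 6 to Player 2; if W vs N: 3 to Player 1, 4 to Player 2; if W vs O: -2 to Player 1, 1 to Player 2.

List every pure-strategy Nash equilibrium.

A profile is a Nash equilibrium when each player is best-responding to the other.
Player 1's best responses — vs L: U (payoff 5); vs M: V (payoff 5); vs N: V (payoff 4); vs O: V (payoff 2).
Player 2's best responses — vs U: O (payoff 6); vs V: L (payoff 5); vs W: M (payoff 6).
No cell has both players best-responding. For instance, Player 1's best reply to O is V, but against V Player 2 prefers L over O.

None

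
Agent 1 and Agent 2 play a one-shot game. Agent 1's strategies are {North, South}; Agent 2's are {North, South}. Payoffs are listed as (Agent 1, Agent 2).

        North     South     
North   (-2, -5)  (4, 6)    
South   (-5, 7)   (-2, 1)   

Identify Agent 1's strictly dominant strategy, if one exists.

North

A strategy is strictly dominant if it gives Agent 1 a strictly higher payoff than every other strategy, against every choice by the opponent.
North strictly dominates: vs North: -2 > -5; vs South: 4 > -2.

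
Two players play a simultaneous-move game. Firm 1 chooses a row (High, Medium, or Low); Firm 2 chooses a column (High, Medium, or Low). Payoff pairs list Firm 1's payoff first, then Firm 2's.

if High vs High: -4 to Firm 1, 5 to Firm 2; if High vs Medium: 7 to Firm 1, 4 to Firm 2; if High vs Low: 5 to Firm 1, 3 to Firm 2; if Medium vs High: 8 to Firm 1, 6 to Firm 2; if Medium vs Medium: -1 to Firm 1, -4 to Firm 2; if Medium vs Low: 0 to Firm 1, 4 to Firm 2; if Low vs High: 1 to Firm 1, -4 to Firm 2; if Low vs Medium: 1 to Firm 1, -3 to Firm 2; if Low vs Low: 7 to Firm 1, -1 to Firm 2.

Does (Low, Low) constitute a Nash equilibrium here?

Yes

Holding Firm 2 at Low: Firm 1 gets 7 from Low, versus 5 from High, 0 from Medium. No profitable deviation for Firm 1.
Holding Firm 1 at Low: Firm 2 gets -1 from Low, versus -4 from High, -3 from Medium. No profitable deviation for Firm 2 either.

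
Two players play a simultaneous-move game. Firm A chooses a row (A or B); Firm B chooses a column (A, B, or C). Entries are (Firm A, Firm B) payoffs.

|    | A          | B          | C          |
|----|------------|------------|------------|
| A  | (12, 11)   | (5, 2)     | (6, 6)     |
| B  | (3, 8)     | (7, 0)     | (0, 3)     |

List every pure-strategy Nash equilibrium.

(A, A)

Find each player's best response to every opponent strategy; NE are the intersections.
Firm A's best responses — vs A: A (payoff 12); vs B: B (payoff 7); vs C: A (payoff 6).
Firm B's best responses — vs A: A (payoff 11); vs B: A (payoff 8).
The only mutual best response is (A, A); neither player gains by switching there.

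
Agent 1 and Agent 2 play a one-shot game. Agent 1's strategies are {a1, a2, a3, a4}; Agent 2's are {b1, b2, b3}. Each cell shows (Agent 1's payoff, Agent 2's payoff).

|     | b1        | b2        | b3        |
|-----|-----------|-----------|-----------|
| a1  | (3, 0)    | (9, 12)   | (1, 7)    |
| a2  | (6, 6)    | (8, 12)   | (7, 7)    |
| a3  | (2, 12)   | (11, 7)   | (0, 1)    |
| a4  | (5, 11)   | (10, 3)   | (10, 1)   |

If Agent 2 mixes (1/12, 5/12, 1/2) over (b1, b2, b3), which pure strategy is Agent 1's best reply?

Compute Agent 1's expected payoff from each pure strategy against the given mix.
a1: (1/12)·3 + (5/12)·9 + (1/2)·1 = 9/2
a2: (1/12)·6 + (5/12)·8 + (1/2)·7 = 22/3
a3: (1/12)·2 + (5/12)·11 + (1/2)·0 = 19/4
a4: (1/12)·5 + (5/12)·10 + (1/2)·10 = 115/12
Highest expected payoff is 115/12, from a4.

a4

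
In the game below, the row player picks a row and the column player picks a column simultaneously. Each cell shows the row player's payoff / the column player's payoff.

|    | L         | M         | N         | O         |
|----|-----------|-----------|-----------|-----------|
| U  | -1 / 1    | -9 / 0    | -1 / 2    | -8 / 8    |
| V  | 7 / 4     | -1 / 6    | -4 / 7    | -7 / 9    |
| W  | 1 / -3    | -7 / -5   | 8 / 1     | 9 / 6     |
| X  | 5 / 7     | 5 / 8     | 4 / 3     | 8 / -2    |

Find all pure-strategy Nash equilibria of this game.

Find each player's best response to every opponent strategy; NE are the intersections.
The row player's best responses — vs L: V (payoff 7); vs M: X (payoff 5); vs N: W (payoff 8); vs O: W (payoff 9).
The column player's best responses — vs U: O (payoff 8); vs V: O (payoff 9); vs W: O (payoff 6); vs X: M (payoff 8).
Mutual best responses occur at (W, O) and (X, M); at each, neither player gains by switching.

(W, O) and (X, M)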